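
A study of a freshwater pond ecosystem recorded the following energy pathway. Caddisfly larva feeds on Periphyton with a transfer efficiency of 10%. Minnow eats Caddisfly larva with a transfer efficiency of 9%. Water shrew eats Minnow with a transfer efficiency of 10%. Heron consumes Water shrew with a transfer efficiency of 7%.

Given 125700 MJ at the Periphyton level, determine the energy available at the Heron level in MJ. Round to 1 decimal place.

7.9 MJ

Caddisfly larva: 125700 × 0.1 = 12570 MJ
Minnow: 12570 × 0.09 = 1131.3 MJ
Water shrew: 1131.3 × 0.1 = 113.13 MJ
Heron: 113.13 × 0.07 = 7.9191 MJ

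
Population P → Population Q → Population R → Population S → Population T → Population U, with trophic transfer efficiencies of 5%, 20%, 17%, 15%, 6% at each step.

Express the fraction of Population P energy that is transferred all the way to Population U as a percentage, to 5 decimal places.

Product of link efficiencies: 0.05 × 0.2 × 0.17 × 0.15 × 0.06 = 0.0000153
As a percentage: 0.0000153 × 100 = 0.00153%

0.00153%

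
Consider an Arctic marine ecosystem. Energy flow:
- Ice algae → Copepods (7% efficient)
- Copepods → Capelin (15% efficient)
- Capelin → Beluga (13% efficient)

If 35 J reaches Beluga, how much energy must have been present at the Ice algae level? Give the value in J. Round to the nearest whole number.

Cumulative transfer efficiency: 0.07 × 0.15 × 0.13 = 0.001365
Ice algae energy = 35 / 0.001365 = 25641 J

25641 J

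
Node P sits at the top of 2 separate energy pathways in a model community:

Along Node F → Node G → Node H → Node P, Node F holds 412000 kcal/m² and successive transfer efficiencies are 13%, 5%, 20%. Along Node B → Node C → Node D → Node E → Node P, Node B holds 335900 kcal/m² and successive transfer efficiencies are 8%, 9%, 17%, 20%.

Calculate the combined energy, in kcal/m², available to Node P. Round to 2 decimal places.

617.83 kcal/m²

Via Node F: 412000 × 0.13 × 0.05 × 0.2 = 535.6 kcal/m²
Via Node B: 335900 × 0.08 × 0.09 × 0.17 × 0.2 = 82.22832 kcal/m²
Total at Node P: 535.6 + 82.22832 = 617.82832 kcal/m²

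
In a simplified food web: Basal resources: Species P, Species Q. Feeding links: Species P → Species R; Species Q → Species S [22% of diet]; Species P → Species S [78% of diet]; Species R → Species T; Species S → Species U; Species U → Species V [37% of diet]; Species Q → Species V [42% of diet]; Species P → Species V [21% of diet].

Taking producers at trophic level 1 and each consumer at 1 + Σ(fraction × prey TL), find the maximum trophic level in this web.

3

Species R: 1 + 1 = 2
Species S: 1 + (0.22×1 + 0.78×1) = 2
Species T: 1 + 2 = 3
Species U: 1 + 2 = 3
Species V: 1 + (0.37×3 + 0.42×1 + 0.21×1) = 2.74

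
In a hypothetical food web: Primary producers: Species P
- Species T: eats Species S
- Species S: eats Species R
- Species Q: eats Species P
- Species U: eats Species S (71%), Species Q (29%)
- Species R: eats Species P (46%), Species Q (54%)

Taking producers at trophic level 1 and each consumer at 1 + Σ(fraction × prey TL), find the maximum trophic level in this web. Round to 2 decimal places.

4.54

Species Q: 1 + 1 = 2
Species R: 1 + (0.46×1 + 0.54×2) = 2.54
Species S: 1 + 2.54 = 3.54
Species T: 1 + 3.54 = 4.54
Species U: 1 + (0.71×3.54 + 0.29×2) = 4.0934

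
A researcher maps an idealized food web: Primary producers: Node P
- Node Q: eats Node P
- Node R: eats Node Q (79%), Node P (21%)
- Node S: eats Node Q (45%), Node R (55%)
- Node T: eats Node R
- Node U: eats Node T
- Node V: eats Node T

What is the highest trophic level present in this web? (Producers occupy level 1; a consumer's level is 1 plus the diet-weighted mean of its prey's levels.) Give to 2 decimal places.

4.79

Node Q: 1 + 1 = 2
Node R: 1 + (0.79×2 + 0.21×1) = 2.79
Node S: 1 + (0.45×2 + 0.55×2.79) = 3.4345
Node T: 1 + 2.79 = 3.79
Node U: 1 + 3.79 = 4.79
Node V: 1 + 3.79 = 4.79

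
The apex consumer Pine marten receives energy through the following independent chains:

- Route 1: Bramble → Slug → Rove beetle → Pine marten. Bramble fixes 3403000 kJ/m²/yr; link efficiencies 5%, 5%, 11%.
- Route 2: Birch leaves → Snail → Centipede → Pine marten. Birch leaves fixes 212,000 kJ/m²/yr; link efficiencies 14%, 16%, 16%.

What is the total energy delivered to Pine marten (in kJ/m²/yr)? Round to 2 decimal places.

Route 1: 3403000 × 0.05 × 0.05 × 0.11 = 935.825 kJ/m²/yr
Route 2: 212000 × 0.14 × 0.16 × 0.16 = 759.808 kJ/m²/yr
Total at Pine marten: 935.825 + 759.808 = 1695.633 kJ/m²/yr

1695.63 kJ/m²/yr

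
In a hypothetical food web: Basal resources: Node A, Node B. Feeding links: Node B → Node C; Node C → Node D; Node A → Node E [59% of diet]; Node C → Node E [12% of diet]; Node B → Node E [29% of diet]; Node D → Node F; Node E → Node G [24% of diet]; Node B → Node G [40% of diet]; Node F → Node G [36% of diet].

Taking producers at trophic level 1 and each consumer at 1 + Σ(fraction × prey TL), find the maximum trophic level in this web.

4

Node C: 1 + 1 = 2
Node D: 1 + 2 = 3
Node E: 1 + (0.59×1 + 0.12×2 + 0.29×1) = 2.12
Node F: 1 + 3 = 4
Node G: 1 + (0.24×2.12 + 0.4×1 + 0.36×4) = 3.3488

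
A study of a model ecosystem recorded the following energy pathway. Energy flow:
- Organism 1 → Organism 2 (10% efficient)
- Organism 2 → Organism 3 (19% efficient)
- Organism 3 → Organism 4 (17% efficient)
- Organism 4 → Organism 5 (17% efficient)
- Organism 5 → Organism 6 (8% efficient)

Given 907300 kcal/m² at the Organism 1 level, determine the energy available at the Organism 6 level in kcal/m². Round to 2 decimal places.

Organism 2: 907300 × 0.1 = 90730 kcal/m²
Organism 3: 90730 × 0.19 = 17238.7 kcal/m²
Organism 4: 17238.7 × 0.17 = 2930.579 kcal/m²
Organism 5: 2930.579 × 0.17 = 498.19843 kcal/m²
Organism 6: 498.19843 × 0.08 = 39.8558744 kcal/m²

39.86 kcal/m²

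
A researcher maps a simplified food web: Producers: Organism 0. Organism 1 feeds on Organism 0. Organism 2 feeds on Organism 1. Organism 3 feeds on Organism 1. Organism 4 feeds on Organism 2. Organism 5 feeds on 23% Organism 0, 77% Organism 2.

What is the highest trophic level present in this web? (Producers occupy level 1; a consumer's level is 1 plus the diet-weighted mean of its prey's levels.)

4

Organism 1: 1 + 1 = 2
Organism 2: 1 + 2 = 3
Organism 3: 1 + 2 = 3
Organism 4: 1 + 3 = 4
Organism 5: 1 + (0.23×1 + 0.77×3) = 3.54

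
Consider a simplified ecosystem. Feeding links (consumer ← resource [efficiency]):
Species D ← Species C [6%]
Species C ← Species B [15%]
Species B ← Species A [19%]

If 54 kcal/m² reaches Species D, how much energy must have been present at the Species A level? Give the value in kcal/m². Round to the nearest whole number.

Cumulative transfer efficiency: 0.19 × 0.15 × 0.06 = 0.00171
Species A energy = 54 / 0.00171 = 31579 kcal/m²

31579 kcal/m²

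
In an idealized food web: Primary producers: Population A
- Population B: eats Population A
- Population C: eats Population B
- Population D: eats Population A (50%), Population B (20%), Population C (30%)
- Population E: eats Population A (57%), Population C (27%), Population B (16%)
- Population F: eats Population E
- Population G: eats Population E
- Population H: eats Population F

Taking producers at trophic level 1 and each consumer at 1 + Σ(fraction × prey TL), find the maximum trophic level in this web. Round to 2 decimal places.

Population B: 1 + 1 = 2
Population C: 1 + 2 = 3
Population D: 1 + (0.5×1 + 0.2×2 + 0.3×3) = 2.8
Population E: 1 + (0.57×1 + 0.27×3 + 0.16×2) = 2.7
Population F: 1 + 2.7 = 3.7
Population G: 1 + 2.7 = 3.7
Population H: 1 + 3.7 = 4.7

4.70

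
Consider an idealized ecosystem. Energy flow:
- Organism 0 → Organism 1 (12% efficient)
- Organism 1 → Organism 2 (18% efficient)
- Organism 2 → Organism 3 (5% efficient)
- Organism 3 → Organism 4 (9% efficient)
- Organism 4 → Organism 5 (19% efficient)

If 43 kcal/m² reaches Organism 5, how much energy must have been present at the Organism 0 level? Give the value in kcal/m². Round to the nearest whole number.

2328352 kcal/m²

Cumulative transfer efficiency: 0.12 × 0.18 × 0.05 × 0.09 × 0.19 = 0.000018468
Organism 0 energy = 43 / 0.000018468 = 2328352 kcal/m²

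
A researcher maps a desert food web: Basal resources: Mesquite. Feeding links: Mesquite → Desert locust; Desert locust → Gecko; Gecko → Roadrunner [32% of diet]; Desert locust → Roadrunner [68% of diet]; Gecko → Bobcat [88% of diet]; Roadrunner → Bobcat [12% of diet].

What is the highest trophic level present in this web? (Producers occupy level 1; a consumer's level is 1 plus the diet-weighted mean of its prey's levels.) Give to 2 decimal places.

Desert locust: 1 + 1 = 2
Gecko: 1 + 2 = 3
Roadrunner: 1 + (0.32×3 + 0.68×2) = 3.32
Bobcat: 1 + (0.88×3 + 0.12×3.32) = 4.0384

4.04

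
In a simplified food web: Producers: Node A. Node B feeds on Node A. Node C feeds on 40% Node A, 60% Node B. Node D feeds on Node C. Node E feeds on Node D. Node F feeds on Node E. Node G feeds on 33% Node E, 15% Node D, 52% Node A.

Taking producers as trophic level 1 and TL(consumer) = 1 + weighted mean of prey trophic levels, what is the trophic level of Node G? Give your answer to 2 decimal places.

3.58

Node B: 1 + 1 = 2
Node C: 1 + (0.4×1 + 0.6×2) = 2.6
Node D: 1 + 2.6 = 3.6
Node E: 1 + 3.6 = 4.6
Node F: 1 + 4.6 = 5.6
Node G: 1 + (0.33×4.6 + 0.15×3.6 + 0.52×1) = 3.578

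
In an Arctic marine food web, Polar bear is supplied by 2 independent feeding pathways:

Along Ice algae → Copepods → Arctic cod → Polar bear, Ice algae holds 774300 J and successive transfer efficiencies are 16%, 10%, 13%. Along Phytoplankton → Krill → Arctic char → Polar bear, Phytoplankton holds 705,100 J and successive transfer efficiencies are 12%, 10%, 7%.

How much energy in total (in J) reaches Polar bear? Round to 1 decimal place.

2202.8 J

Via Ice algae: 774300 × 0.16 × 0.1 × 0.13 = 1610.544 J
Via Phytoplankton: 705100 × 0.12 × 0.1 × 0.07 = 592.284 J
Total at Polar bear: 1610.544 + 592.284 = 2202.828 J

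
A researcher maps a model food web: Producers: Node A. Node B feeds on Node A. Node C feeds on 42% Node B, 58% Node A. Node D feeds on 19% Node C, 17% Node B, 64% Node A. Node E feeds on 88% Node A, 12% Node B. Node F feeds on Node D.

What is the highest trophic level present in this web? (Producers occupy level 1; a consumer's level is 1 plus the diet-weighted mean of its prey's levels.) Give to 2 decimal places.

Node B: 1 + 1 = 2
Node C: 1 + (0.42×2 + 0.58×1) = 2.42
Node D: 1 + (0.19×2.42 + 0.17×2 + 0.64×1) = 2.4398
Node E: 1 + (0.88×1 + 0.12×2) = 2.12
Node F: 1 + 2.4398 = 3.4398

3.44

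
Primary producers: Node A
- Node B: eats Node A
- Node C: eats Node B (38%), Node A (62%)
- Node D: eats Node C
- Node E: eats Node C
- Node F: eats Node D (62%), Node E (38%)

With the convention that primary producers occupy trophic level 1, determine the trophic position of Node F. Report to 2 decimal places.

4.38

Node B: 1 + 1 = 2
Node C: 1 + (0.38×2 + 0.62×1) = 2.38
Node D: 1 + 2.38 = 3.38
Node E: 1 + 2.38 = 3.38
Node F: 1 + (0.62×3.38 + 0.38×3.38) = 4.38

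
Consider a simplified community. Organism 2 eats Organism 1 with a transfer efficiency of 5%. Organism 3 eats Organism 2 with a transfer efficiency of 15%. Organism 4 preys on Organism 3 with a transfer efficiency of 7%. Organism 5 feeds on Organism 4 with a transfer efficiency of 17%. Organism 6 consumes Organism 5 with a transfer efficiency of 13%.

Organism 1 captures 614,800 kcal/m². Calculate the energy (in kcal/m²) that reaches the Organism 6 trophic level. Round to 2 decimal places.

7.13 kcal/m²

Organism 2: 614800 × 0.05 = 30740 kcal/m²
Organism 3: 30740 × 0.15 = 4611 kcal/m²
Organism 4: 4611 × 0.07 = 322.77 kcal/m²
Organism 5: 322.77 × 0.17 = 54.8709 kcal/m²
Organism 6: 54.8709 × 0.13 = 7.133217 kcal/m²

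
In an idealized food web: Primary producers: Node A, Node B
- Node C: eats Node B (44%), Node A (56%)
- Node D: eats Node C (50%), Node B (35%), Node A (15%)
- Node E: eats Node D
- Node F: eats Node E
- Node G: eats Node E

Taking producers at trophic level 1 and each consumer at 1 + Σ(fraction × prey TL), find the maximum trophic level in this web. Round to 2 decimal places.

Node C: 1 + (0.44×1 + 0.56×1) = 2
Node D: 1 + (0.5×2 + 0.35×1 + 0.15×1) = 2.5
Node E: 1 + 2.5 = 3.5
Node F: 1 + 3.5 = 4.5
Node G: 1 + 3.5 = 4.5

4.50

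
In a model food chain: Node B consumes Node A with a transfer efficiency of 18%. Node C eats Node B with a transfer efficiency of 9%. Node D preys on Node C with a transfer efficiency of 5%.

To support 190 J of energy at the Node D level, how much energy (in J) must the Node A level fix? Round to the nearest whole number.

234568 J

Cumulative transfer efficiency: 0.18 × 0.09 × 0.05 = 0.00081
Node A energy = 190 / 0.00081 = 234568 J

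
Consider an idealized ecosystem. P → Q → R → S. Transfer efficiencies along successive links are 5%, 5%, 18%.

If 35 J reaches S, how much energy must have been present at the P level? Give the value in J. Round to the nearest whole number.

Cumulative transfer efficiency: 0.05 × 0.05 × 0.18 = 0.00045
P energy = 35 / 0.00045 = 77778 J

77778 J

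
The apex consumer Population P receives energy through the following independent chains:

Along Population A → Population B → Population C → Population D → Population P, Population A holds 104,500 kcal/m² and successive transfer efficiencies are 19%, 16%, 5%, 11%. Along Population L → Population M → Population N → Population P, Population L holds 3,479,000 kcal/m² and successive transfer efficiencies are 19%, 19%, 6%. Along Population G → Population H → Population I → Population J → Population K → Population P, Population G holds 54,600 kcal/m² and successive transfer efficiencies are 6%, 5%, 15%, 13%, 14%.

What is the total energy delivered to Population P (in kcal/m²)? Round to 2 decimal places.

Via Population A: 104500 × 0.19 × 0.16 × 0.05 × 0.11 = 17.4724 kcal/m²
Via Population L: 3479000 × 0.19 × 0.19 × 0.06 = 7535.514 kcal/m²
Via Population G: 54600 × 0.06 × 0.05 × 0.15 × 0.13 × 0.14 = 0.447174 kcal/m²
Total at Population P: 17.4724 + 7535.514 + 0.447174 = 7553.433574 kcal/m²

7553.43 kcal/m²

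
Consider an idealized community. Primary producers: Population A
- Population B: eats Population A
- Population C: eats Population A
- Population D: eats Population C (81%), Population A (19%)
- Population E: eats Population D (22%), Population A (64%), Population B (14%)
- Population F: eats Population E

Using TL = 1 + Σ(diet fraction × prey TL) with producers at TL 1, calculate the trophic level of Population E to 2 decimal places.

2.54

Population B: 1 + 1 = 2
Population C: 1 + 1 = 2
Population D: 1 + (0.81×2 + 0.19×1) = 2.81
Population E: 1 + (0.22×2.81 + 0.64×1 + 0.14×2) = 2.5382
Population F: 1 + 2.5382 = 3.5382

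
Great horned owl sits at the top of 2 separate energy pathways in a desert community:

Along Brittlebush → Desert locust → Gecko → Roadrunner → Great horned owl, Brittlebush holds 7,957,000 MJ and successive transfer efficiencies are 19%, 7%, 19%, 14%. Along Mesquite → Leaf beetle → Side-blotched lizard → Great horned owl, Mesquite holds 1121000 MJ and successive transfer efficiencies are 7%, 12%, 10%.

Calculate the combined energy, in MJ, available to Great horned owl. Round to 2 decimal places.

3756.67 MJ

Via Brittlebush: 7957000 × 0.19 × 0.07 × 0.19 × 0.14 = 2815.02746 MJ
Via Mesquite: 1121000 × 0.07 × 0.12 × 0.1 = 941.64 MJ
Total at Great horned owl: 2815.02746 + 941.64 = 3756.66746 MJ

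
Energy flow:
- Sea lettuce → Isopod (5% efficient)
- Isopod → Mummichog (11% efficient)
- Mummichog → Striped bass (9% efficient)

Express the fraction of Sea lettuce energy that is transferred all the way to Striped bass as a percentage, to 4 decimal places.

Product of link efficiencies: 0.05 × 0.11 × 0.09 = 0.000495
As a percentage: 0.000495 × 100 = 0.0495%

0.0495%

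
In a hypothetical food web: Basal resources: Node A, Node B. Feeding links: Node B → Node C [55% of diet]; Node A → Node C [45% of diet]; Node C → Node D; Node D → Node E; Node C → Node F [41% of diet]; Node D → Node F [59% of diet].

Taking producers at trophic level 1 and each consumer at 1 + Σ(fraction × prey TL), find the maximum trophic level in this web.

Node C: 1 + (0.55×1 + 0.45×1) = 2
Node D: 1 + 2 = 3
Node E: 1 + 3 = 4
Node F: 1 + (0.41×2 + 0.59×3) = 3.59

4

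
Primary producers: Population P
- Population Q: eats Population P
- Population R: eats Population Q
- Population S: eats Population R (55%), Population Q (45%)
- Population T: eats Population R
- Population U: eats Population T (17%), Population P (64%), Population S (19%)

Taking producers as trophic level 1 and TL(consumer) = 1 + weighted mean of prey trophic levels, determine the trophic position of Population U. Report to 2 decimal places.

2.99

Population Q: 1 + 1 = 2
Population R: 1 + 2 = 3
Population S: 1 + (0.55×3 + 0.45×2) = 3.55
Population T: 1 + 3 = 4
Population U: 1 + (0.17×4 + 0.64×1 + 0.19×3.55) = 2.9945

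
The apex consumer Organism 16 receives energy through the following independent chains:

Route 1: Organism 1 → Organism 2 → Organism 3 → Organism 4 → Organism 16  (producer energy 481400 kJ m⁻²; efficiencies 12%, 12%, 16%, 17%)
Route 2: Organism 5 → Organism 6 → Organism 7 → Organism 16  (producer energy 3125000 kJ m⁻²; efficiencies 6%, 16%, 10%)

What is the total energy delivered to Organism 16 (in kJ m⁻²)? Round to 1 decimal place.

Route 1: 481400 × 0.12 × 0.12 × 0.16 × 0.17 = 188.554752 kJ m⁻²
Route 2: 3125000 × 0.06 × 0.16 × 0.1 = 3000 kJ m⁻²
Total at Organism 16: 188.554752 + 3000 = 3188.554752 kJ m⁻²

3188.6 kJ m⁻²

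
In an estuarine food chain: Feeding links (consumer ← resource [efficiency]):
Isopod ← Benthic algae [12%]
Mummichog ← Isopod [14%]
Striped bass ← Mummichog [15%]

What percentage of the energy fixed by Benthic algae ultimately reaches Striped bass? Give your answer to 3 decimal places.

Product of link efficiencies: 0.12 × 0.14 × 0.15 = 0.00252
As a percentage: 0.00252 × 100 = 0.252%

0.252%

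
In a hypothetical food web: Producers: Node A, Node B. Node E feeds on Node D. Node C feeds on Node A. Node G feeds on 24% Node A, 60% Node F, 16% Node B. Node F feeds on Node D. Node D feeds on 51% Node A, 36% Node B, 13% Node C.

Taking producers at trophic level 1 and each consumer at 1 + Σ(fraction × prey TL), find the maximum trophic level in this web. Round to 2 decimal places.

3.28

Node C: 1 + 1 = 2
Node D: 1 + (0.51×1 + 0.36×1 + 0.13×2) = 2.13
Node E: 1 + 2.13 = 3.13
Node F: 1 + 2.13 = 3.13
Node G: 1 + (0.24×1 + 0.6×3.13 + 0.16×1) = 3.278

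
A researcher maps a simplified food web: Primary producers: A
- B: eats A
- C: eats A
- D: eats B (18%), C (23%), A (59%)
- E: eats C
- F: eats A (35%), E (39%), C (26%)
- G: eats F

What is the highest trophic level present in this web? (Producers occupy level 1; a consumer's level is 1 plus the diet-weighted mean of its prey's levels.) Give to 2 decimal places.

B: 1 + 1 = 2
C: 1 + 1 = 2
D: 1 + (0.18×2 + 0.23×2 + 0.59×1) = 2.41
E: 1 + 2 = 3
F: 1 + (0.35×1 + 0.39×3 + 0.26×2) = 3.04
G: 1 + 3.04 = 4.04

4.04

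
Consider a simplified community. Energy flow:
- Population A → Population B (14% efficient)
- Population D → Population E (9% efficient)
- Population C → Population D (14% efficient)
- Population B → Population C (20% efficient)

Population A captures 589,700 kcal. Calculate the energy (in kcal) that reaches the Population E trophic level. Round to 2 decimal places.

208.05 kcal

Population B: 589700 × 0.14 = 82558 kcal
Population C: 82558 × 0.2 = 16511.6 kcal
Population D: 16511.6 × 0.14 = 2311.624 kcal
Population E: 2311.624 × 0.09 = 208.04616 kcal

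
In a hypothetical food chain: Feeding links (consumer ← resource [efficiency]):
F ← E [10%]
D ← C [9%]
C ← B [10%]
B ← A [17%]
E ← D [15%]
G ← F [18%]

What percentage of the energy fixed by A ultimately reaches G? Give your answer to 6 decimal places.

0.000413%

Product of link efficiencies: 0.17 × 0.1 × 0.09 × 0.15 × 0.1 × 0.18 = 0.000004131
As a percentage: 0.000004131 × 100 = 0.000413%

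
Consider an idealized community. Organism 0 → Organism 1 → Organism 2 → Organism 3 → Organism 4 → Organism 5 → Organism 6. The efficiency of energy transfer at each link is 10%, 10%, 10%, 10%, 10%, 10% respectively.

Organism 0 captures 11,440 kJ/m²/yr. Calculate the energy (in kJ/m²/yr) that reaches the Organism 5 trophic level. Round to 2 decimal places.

Organism 1: 11440 × 0.1 = 1144 kJ/m²/yr
Organism 2: 1144 × 0.1 = 114.4 kJ/m²/yr
Organism 3: 114.4 × 0.1 = 11.44 kJ/m²/yr
Organism 4: 11.44 × 0.1 = 1.144 kJ/m²/yr
Organism 5: 1.144 × 0.1 = 0.1144 kJ/m²/yr

0.11 kJ/m²/yr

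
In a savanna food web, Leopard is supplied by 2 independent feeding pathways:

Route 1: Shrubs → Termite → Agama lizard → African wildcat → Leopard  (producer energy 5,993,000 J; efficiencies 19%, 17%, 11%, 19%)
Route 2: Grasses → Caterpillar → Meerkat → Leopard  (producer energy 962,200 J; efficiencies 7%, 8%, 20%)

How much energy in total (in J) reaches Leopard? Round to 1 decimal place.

Route 1: 5993000 × 0.19 × 0.17 × 0.11 × 0.19 = 4045.69451 J
Route 2: 962200 × 0.07 × 0.08 × 0.2 = 1077.664 J
Total at Leopard: 4045.69451 + 1077.664 = 5123.35851 J

5123.4 J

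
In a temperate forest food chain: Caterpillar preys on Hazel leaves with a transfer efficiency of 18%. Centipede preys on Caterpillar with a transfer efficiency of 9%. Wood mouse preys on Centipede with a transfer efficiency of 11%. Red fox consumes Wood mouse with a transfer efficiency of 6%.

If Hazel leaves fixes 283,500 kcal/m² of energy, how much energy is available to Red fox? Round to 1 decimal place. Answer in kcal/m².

Caterpillar: 283500 × 0.18 = 51030 kcal/m²
Centipede: 51030 × 0.09 = 4592.7 kcal/m²
Wood mouse: 4592.7 × 0.11 = 505.197 kcal/m²
Red fox: 505.197 × 0.06 = 30.31182 kcal/m²

30.3 kcal/m²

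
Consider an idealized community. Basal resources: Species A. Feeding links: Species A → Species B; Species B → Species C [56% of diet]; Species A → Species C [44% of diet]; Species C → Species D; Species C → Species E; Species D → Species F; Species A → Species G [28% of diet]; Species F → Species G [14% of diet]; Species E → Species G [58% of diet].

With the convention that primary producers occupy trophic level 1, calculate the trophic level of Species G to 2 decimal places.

3.98

Species B: 1 + 1 = 2
Species C: 1 + (0.56×2 + 0.44×1) = 2.56
Species D: 1 + 2.56 = 3.56
Species E: 1 + 2.56 = 3.56
Species F: 1 + 3.56 = 4.56
Species G: 1 + (0.28×1 + 0.14×4.56 + 0.58×3.56) = 3.9832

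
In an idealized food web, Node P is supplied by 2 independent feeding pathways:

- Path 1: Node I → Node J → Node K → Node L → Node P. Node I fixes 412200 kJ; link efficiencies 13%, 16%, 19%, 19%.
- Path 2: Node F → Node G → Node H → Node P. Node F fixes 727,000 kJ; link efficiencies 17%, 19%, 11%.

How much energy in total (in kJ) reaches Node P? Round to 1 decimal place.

2892.5 kJ

Path 1: 412200 × 0.13 × 0.16 × 0.19 × 0.19 = 309.512736 kJ
Path 2: 727000 × 0.17 × 0.19 × 0.11 = 2583.031 kJ
Total at Node P: 309.512736 + 2583.031 = 2892.543736 kJ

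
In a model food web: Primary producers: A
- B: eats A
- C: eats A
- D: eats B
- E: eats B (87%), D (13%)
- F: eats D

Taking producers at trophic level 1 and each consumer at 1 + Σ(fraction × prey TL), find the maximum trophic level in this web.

B: 1 + 1 = 2
C: 1 + 1 = 2
D: 1 + 2 = 3
E: 1 + (0.87×2 + 0.13×3) = 3.13
F: 1 + 3 = 4

4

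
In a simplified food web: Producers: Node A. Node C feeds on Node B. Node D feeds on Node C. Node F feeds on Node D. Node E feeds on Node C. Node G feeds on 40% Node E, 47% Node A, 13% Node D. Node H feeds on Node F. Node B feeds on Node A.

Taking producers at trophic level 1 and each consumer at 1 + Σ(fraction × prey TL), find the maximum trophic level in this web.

Node B: 1 + 1 = 2
Node C: 1 + 2 = 3
Node D: 1 + 3 = 4
Node E: 1 + 3 = 4
Node F: 1 + 4 = 5
Node G: 1 + (0.4×4 + 0.47×1 + 0.13×4) = 3.59
Node H: 1 + 5 = 6

6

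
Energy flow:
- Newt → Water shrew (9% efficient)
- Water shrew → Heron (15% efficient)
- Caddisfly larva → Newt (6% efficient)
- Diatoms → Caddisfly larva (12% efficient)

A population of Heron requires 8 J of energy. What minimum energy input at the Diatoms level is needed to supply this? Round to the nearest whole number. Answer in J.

82305 J

Cumulative transfer efficiency: 0.12 × 0.06 × 0.09 × 0.15 = 0.0000972
Diatoms energy = 8 / 0.0000972 = 82305 J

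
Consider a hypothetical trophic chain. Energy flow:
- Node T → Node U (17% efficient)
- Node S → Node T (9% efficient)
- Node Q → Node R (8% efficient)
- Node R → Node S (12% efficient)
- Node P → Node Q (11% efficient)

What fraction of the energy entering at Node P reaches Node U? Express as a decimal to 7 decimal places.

0.0000162

Product of link efficiencies: 0.11 × 0.08 × 0.12 × 0.09 × 0.17 = 0.0000161568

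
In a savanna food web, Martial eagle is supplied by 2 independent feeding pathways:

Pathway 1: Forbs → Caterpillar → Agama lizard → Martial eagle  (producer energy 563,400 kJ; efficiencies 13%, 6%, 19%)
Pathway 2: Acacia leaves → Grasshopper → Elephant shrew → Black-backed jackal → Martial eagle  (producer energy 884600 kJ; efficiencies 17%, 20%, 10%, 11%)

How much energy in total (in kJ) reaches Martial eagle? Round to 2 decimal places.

Pathway 1: 563400 × 0.13 × 0.06 × 0.19 = 834.9588 kJ
Pathway 2: 884600 × 0.17 × 0.2 × 0.1 × 0.11 = 330.8404 kJ
Total at Martial eagle: 834.9588 + 330.8404 = 1165.7992 kJ

1165.80 kJ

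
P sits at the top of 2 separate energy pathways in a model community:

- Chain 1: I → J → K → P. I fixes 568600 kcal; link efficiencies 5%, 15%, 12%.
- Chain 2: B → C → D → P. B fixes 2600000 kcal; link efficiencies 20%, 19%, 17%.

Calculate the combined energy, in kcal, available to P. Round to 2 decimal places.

Chain 1: 568600 × 0.05 × 0.15 × 0.12 = 511.74 kcal
Chain 2: 2600000 × 0.2 × 0.19 × 0.17 = 16796 kcal
Total at P: 511.74 + 16796 = 17307.74 kcal

17307.74 kcal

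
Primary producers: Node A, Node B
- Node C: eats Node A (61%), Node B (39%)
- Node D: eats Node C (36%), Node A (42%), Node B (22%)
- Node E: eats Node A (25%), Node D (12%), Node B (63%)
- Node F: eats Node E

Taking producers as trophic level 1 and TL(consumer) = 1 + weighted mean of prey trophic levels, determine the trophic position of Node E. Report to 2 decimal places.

Node C: 1 + (0.61×1 + 0.39×1) = 2
Node D: 1 + (0.36×2 + 0.42×1 + 0.22×1) = 2.36
Node E: 1 + (0.25×1 + 0.12×2.36 + 0.63×1) = 2.1632
Node F: 1 + 2.1632 = 3.1632

2.16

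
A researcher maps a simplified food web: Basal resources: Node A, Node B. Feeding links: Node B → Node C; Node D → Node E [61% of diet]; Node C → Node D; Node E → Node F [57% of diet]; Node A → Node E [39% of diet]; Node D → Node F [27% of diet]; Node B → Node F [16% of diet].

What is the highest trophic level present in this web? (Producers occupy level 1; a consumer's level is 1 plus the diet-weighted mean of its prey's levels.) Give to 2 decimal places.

Node C: 1 + 1 = 2
Node D: 1 + 2 = 3
Node E: 1 + (0.61×3 + 0.39×1) = 3.22
Node F: 1 + (0.57×3.22 + 0.27×3 + 0.16×1) = 3.8054

3.81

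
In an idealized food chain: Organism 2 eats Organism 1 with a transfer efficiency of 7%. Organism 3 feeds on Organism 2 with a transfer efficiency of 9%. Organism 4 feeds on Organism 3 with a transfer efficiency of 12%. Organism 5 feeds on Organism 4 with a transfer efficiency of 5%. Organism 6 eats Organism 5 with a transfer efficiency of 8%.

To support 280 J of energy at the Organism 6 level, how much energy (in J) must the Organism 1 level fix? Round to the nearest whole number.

Cumulative transfer efficiency: 0.07 × 0.09 × 0.12 × 0.05 × 0.08 = 0.000003024
Organism 1 energy = 280 / 0.000003024 = 92592593 J

92592593 J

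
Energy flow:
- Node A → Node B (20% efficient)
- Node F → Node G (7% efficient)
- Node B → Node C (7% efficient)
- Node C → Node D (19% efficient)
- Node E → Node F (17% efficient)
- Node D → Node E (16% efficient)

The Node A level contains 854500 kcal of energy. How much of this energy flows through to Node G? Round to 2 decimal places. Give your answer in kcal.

Node B: 854500 × 0.2 = 170900 kcal
Node C: 170900 × 0.07 = 11963 kcal
Node D: 11963 × 0.19 = 2272.97 kcal
Node E: 2272.97 × 0.16 = 363.6752 kcal
Node F: 363.6752 × 0.17 = 61.824784 kcal
Node G: 61.824784 × 0.07 = 4.32773488 kcal

4.33 kcal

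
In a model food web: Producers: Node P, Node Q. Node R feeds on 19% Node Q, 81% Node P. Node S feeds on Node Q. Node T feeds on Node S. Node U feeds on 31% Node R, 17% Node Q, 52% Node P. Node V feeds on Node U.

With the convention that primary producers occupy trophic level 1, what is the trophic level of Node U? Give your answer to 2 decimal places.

Node R: 1 + (0.19×1 + 0.81×1) = 2
Node S: 1 + 1 = 2
Node T: 1 + 2 = 3
Node U: 1 + (0.31×2 + 0.17×1 + 0.52×1) = 2.31
Node V: 1 + 2.31 = 3.31

2.31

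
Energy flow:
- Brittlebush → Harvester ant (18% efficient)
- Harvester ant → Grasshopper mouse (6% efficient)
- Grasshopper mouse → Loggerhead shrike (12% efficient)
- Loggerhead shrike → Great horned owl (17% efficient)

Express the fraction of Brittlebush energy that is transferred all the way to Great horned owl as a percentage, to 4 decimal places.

0.0220%

Product of link efficiencies: 0.18 × 0.06 × 0.12 × 0.17 = 0.00022032
As a percentage: 0.00022032 × 100 = 0.0220%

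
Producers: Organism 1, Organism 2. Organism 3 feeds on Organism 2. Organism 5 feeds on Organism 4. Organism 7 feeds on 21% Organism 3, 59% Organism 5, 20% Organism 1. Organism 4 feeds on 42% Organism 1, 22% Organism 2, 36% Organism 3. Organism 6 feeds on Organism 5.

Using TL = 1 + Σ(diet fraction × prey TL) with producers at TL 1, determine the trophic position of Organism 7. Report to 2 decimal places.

3.60

Organism 3: 1 + 1 = 2
Organism 4: 1 + (0.42×1 + 0.22×1 + 0.36×2) = 2.36
Organism 5: 1 + 2.36 = 3.36
Organism 6: 1 + 3.36 = 4.36
Organism 7: 1 + (0.21×2 + 0.59×3.36 + 0.2×1) = 3.6024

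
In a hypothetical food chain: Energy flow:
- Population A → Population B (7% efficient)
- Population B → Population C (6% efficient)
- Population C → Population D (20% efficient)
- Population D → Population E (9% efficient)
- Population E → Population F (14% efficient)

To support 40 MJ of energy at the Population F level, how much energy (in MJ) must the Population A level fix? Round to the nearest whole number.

3779289 MJ

Cumulative transfer efficiency: 0.07 × 0.06 × 0.2 × 0.09 × 0.14 = 0.000010584
Population A energy = 40 / 0.000010584 = 3779289 MJ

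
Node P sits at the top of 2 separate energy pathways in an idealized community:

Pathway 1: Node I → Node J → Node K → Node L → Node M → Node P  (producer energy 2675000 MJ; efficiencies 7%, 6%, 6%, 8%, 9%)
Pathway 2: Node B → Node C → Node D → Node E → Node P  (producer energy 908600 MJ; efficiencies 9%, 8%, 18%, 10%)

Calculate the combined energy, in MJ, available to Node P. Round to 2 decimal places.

Pathway 1: 2675000 × 0.07 × 0.06 × 0.06 × 0.08 × 0.09 = 4.85352 MJ
Pathway 2: 908600 × 0.09 × 0.08 × 0.18 × 0.1 = 117.75456 MJ
Total at Node P: 4.85352 + 117.75456 = 122.60808 MJ

122.61 MJ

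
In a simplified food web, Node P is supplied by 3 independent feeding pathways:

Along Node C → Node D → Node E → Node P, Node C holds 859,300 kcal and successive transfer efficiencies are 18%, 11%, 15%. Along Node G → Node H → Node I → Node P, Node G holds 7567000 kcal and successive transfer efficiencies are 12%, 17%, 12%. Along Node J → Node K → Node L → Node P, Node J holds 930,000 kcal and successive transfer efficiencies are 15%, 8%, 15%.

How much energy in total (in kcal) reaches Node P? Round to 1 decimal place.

Via Node C: 859300 × 0.18 × 0.11 × 0.15 = 2552.121 kcal
Via Node G: 7567000 × 0.12 × 0.17 × 0.12 = 18524.016 kcal
Via Node J: 930000 × 0.15 × 0.08 × 0.15 = 1674 kcal
Total at Node P: 2552.121 + 18524.016 + 1674 = 22750.137 kcal

22750.1 kcal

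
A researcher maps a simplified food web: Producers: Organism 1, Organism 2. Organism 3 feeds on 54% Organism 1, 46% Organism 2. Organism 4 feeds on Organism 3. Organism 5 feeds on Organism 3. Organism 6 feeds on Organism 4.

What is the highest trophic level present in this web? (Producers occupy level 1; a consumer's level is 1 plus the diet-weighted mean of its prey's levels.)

Organism 3: 1 + (0.54×1 + 0.46×1) = 2
Organism 4: 1 + 2 = 3
Organism 5: 1 + 2 = 3
Organism 6: 1 + 3 = 4

4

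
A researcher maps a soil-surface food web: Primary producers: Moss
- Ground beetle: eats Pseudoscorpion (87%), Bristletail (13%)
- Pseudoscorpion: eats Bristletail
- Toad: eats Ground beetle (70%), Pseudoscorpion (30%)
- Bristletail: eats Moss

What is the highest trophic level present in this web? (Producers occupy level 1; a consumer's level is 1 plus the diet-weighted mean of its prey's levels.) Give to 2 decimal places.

Bristletail: 1 + 1 = 2
Pseudoscorpion: 1 + 2 = 3
Ground beetle: 1 + (0.87×3 + 0.13×2) = 3.87
Toad: 1 + (0.7×3.87 + 0.3×3) = 4.609

4.61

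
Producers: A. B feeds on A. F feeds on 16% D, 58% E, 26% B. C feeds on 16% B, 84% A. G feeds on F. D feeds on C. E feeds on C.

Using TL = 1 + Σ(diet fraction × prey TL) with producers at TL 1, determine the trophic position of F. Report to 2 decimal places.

B: 1 + 1 = 2
C: 1 + (0.16×2 + 0.84×1) = 2.16
D: 1 + 2.16 = 3.16
E: 1 + 2.16 = 3.16
F: 1 + (0.16×3.16 + 0.58×3.16 + 0.26×2) = 3.8584
G: 1 + 3.8584 = 4.8584

3.86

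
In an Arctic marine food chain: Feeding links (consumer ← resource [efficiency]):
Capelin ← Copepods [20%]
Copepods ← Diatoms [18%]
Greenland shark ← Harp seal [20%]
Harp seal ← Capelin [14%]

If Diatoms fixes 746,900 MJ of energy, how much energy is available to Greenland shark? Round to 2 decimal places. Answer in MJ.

Copepods: 746900 × 0.18 = 134442 MJ
Capelin: 134442 × 0.2 = 26888.4 MJ
Harp seal: 26888.4 × 0.14 = 3764.376 MJ
Greenland shark: 3764.376 × 0.2 = 752.8752 MJ

752.88 MJ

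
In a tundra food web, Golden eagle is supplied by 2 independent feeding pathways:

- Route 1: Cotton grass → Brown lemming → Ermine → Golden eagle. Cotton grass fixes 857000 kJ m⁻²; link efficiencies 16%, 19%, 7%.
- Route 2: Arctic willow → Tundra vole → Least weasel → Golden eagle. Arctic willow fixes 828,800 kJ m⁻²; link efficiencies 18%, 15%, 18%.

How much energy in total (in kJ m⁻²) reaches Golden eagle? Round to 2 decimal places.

5851.66 kJ m⁻²

Route 1: 857000 × 0.16 × 0.19 × 0.07 = 1823.696 kJ m⁻²
Route 2: 828800 × 0.18 × 0.15 × 0.18 = 4027.968 kJ m⁻²
Total at Golden eagle: 1823.696 + 4027.968 = 5851.664 kJ m⁻²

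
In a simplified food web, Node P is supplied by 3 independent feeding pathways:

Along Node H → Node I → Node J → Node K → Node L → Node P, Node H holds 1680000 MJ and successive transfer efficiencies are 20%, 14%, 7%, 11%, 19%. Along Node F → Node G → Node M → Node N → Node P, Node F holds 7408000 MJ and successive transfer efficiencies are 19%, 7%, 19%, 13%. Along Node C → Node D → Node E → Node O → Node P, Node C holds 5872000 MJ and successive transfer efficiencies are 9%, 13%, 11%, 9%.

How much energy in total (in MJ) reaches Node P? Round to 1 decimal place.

3182.6 MJ

Via Node H: 1680000 × 0.2 × 0.14 × 0.07 × 0.11 × 0.19 = 68.81952 MJ
Via Node F: 7408000 × 0.19 × 0.07 × 0.19 × 0.13 = 2433.60208 MJ
Via Node C: 5872000 × 0.09 × 0.13 × 0.11 × 0.09 = 680.15376 MJ
Total at Node P: 68.81952 + 2433.60208 + 680.15376 = 3182.57536 MJ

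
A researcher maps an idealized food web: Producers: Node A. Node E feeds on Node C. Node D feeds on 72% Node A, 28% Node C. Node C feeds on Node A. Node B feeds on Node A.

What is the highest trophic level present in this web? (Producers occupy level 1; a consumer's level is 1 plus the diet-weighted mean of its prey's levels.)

3

Node B: 1 + 1 = 2
Node C: 1 + 1 = 2
Node D: 1 + (0.72×1 + 0.28×2) = 2.28
Node E: 1 + 2 = 3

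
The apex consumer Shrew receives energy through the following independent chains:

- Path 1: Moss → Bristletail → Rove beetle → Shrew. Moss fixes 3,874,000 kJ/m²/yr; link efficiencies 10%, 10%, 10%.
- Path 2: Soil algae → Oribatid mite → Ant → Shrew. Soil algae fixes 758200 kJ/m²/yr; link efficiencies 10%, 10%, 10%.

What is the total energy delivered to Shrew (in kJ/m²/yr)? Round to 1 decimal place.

4632.2 kJ/m²/yr

Path 1: 3874000 × 0.1 × 0.1 × 0.1 = 3874 kJ/m²/yr
Path 2: 758200 × 0.1 × 0.1 × 0.1 = 758.2 kJ/m²/yr
Total at Shrew: 3874 + 758.2 = 4632.2 kJ/m²/yr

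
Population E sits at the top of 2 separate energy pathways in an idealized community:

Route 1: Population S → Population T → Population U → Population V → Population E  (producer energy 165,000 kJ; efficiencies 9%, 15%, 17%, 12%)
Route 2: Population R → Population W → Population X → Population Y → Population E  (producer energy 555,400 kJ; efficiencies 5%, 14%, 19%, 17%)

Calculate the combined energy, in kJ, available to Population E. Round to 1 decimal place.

Route 1: 165000 × 0.09 × 0.15 × 0.17 × 0.12 = 45.441 kJ
Route 2: 555400 × 0.05 × 0.14 × 0.19 × 0.17 = 125.57594 kJ
Total at Population E: 45.441 + 125.57594 = 171.01694 kJ

171.0 kJ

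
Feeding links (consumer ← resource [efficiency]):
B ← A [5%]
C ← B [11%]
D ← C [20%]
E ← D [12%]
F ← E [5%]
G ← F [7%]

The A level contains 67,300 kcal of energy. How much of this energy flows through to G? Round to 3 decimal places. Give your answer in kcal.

0.031 kcal

B: 67300 × 0.05 = 3365 kcal
C: 3365 × 0.11 = 370.15 kcal
D: 370.15 × 0.2 = 74.03 kcal
E: 74.03 × 0.12 = 8.8836 kcal
F: 8.8836 × 0.05 = 0.44418 kcal
G: 0.44418 × 0.07 = 0.0310926 kcal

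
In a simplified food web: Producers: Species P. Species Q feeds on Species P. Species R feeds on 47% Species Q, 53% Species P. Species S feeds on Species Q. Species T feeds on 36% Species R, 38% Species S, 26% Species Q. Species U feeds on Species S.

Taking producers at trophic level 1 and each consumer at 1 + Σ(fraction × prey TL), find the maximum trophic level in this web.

4

Species Q: 1 + 1 = 2
Species R: 1 + (0.47×2 + 0.53×1) = 2.47
Species S: 1 + 2 = 3
Species T: 1 + (0.36×2.47 + 0.38×3 + 0.26×2) = 3.5492
Species U: 1 + 3 = 4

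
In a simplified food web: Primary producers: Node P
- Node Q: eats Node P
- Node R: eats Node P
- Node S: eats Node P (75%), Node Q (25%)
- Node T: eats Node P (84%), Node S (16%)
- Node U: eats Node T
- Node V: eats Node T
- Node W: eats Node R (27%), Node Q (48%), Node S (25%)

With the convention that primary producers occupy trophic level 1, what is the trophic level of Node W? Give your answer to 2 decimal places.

Node Q: 1 + 1 = 2
Node R: 1 + 1 = 2
Node S: 1 + (0.75×1 + 0.25×2) = 2.25
Node T: 1 + (0.84×1 + 0.16×2.25) = 2.2
Node U: 1 + 2.2 = 3.2
Node V: 1 + 2.2 = 3.2
Node W: 1 + (0.27×2 + 0.48×2 + 0.25×2.25) = 3.0625

3.06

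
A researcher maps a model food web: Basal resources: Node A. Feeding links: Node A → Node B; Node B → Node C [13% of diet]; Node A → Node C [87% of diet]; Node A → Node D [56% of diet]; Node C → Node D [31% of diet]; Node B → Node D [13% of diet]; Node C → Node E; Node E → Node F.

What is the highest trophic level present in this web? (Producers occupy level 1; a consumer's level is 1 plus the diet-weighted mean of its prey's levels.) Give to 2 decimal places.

4.13

Node B: 1 + 1 = 2
Node C: 1 + (0.13×2 + 0.87×1) = 2.13
Node D: 1 + (0.56×1 + 0.31×2.13 + 0.13×2) = 2.4803
Node E: 1 + 2.13 = 3.13
Node F: 1 + 3.13 = 4.13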